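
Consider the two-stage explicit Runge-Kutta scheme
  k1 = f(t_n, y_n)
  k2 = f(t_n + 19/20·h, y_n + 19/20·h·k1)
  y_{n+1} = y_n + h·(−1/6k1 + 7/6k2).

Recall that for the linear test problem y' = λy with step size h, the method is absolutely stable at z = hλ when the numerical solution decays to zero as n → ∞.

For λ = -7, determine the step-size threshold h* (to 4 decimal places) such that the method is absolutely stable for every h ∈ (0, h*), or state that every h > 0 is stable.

(-0.9023,0); λ=-7 ⇒ h* = (120/133)/7 = 0.1289.

With y'=λy (z=hλ):
  k1=λy_n ⇒ h·k1=z·y_n;  k2=λ(1+19/20z)y_n ⇒ h·k2=z(1+19/20z)y_n
  y_{n+1}/y_n = 1 − 1/6z + 7/6z(1+19/20z) = 1 + z + 133/120z²
  R(z) = 1 + z + 133/120z².

Need |R(x)|<1, x<0.
x=-1.11: |R|=1.2556
R=1: x+133/120x²=0 ⇒ x=−120/133=-0.9023; min R=1−1/(4·133/120)=0.7744>−1
Confirm numerically:
  x=-0.857: |R|=0.95701 <1
  x=-0.591: |R|=0.79612 <1
  x=-0.560: |R|=0.78757 <1
  x=-1.422: |R|=1.81914 >1
  x=-1.294: |R|=1.56183 >1
  x=-1.217: |R|=1.42454 >1
So |R|<1 on (-0.9023, 0).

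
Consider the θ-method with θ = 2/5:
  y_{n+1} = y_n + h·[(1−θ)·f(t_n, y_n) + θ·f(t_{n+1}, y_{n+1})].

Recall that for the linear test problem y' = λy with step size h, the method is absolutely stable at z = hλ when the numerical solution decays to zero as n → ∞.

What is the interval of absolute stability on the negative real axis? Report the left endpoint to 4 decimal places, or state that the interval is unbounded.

On y'=λy, z=hλ:
  y_{n+1} = y_n + z·[3/5·y_n + 2/5·y_{n+1}] ⇒ (1 − 2/5z)y_{n+1} = (1 + 3/5z)y_n
  Hence R(z) = (1 + 3/5z)/(1 − 2/5z).

Solve |R(x)|<1 on ℝ⁻.
x=-0.36: |R|=0.6853
R=−1: 1+3/5x = −1+2/5x ⇒ -1/5x=2 ⇒ x=2/(-1/5)=-10.0000
Confirm numerically:
  x=-9.694: |R|=0.98745 <1
  x=-9.274: |R|=0.96917 <1
  x=-4.696: |R|=0.63146 <1
  x=-10.565: |R|=1.02162 >1
  x=-10.267: |R|=1.01046 >1
  x=-10.194: |R|=1.00764 >1
So |R|<1 on (-10.0000, 0).

z∈(-10.0000,0).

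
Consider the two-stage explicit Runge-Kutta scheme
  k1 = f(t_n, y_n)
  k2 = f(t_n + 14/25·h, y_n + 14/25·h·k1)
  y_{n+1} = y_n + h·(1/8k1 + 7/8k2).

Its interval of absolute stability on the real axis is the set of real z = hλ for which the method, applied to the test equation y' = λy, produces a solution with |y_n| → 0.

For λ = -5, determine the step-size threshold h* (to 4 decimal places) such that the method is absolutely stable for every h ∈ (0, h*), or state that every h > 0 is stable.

(-2.0408,0); λ=-5 ⇒ h* = (100/49)/5 = 0.4082.

With y'=λy (z=hλ):
  k1=λy_n ⇒ h·k1=z·y_n;  k2=λ(1+14/25z)y_n ⇒ h·k2=z(1+14/25z)y_n
  y_{n+1}/y_n = 1 + 1/8z + 7/8z(1+14/25z) = 1 + z + 49/100z²
  R(z) = 1 + z + 49/100z².

Find x<0 with |R(x)|<1.
x=-1.68: |R|=0.7030
R=1: x+49/100x²=0 ⇒ x=−100/49=-2.0408; min R=1−1/(4·49/100)=0.4898>−1
Confirm numerically:
  x=-1.995: |R|=0.95521 <1
  x=-1.578: |R|=0.64214 <1
  x=-1.079: |R|=0.49148 <1
  x=-2.121: |R|=1.08333 >1
  x=-2.105: |R|=1.06620 >1
So |R|<1 on (-2.0408, 0).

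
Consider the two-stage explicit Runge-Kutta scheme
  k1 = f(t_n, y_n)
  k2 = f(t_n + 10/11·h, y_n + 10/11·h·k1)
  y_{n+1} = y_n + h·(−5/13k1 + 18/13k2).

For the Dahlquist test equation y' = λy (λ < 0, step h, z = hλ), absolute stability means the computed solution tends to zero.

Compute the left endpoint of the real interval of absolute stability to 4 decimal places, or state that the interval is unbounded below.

Set f=λy, z=hλ:
  k1=λy_n ⇒ h·k1=z·y_n;  k2=λ(1+10/11z)y_n ⇒ h·k2=z(1+10/11z)y_n
  y_{n+1}/y_n = 1 − 5/13z + 18/13z(1+10/11z) = 1 + z + 180/143z²
  ⇒ R(z) = 1 + z + 180/143z².

Solve |R(x)|<1 on ℝ⁻.
x=-1.15: |R|=1.5147
R=1: x+180/143x²=0 ⇒ x=−143/180=-0.7944; min R=1−1/(4·180/143)=0.8014>−1
Confirm numerically:
  x=-0.717: |R|=0.93011 <1
  x=-0.677: |R|=0.89992 <1
  x=-0.475: |R|=0.80900 <1
  x=-1.278: |R|=1.77788 >1
  x=-1.189: |R|=1.59051 >1
  x=-0.875: |R|=1.08872 >1
Stable set (-0.7944, 0).

left endpoint -0.7944.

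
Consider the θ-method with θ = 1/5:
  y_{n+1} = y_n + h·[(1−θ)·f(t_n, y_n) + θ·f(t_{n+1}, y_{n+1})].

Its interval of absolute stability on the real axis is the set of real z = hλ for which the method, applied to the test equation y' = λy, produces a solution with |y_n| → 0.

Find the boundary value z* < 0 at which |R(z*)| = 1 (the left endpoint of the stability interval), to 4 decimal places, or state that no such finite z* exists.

Set f=λy, z=hλ:
  y_{n+1} = y_n + z·[4/5·y_n + 1/5·y_{n+1}] ⇒ (1 − 1/5z)y_{n+1} = (1 + 4/5z)y_n
  ⇒ R(z) = (1 + 4/5z)/(1 − 1/5z).

Solve |R(x)|<1 on ℝ⁻.
x=-1.11: |R|=0.0917
R=−1: 1+4/5x = −1+1/5x ⇒ -3/5x=2 ⇒ x=2/(-3/5)=-3.3333
Confirm numerically:
  x=-2.842: |R|=0.81204 <1
  x=-2.297: |R|=0.57393 <1
  x=-1.610: |R|=0.21785 <1
  x=-1.517: |R|=0.16388 <1
  x=-3.447: |R|=1.04037 >1
  x=-3.391: |R|=1.02062 >1
  x=-3.360: |R|=1.00957 >1
Interval (-3.3333, 0).

left endpoint -3.3333.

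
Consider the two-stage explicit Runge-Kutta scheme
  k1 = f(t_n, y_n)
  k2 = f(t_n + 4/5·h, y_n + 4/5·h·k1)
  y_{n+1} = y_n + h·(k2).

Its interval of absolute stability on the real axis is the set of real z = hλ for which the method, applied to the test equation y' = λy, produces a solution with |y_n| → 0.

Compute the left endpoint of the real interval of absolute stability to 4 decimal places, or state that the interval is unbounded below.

z* = -1.2500.

On y'=λy, z=hλ:
  k1=λy_n ⇒ h·k1=z·y_n;  k2=λ(1+4/5z)y_n ⇒ h·k2=z(1+4/5z)y_n
  y_{n+1}/y_n = 1 + z(1+4/5z) = 1 + z + 4/5z²
  Hence R(z) = 1 + z + 4/5z².

Solve |R(x)|<1 on ℝ⁻.
x=-0.41: |R|=0.7245
R=1: x+4/5x²=0 ⇒ x=−5/4=-1.2500; min R=1−1/(4·4/5)=0.6875>−1
Confirm numerically:
  x=-1.218: |R|=0.96882 <1
  x=-0.822: |R|=0.71855 <1
  x=-0.608: |R|=0.68773 <1
  x=-1.453: |R|=1.23597 >1
  x=-1.377: |R|=1.13990 >1
So |R|<1 on (-1.2500, 0).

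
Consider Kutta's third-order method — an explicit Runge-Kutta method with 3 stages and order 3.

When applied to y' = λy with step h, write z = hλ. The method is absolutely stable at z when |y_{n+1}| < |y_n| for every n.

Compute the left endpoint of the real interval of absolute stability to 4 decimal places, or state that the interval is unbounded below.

left endpoint -2.5127.

Set f=λy, z=hλ:
  order 3, 3-stage ⇒ R(z)=1+z+z^2/2+z^3/6
  (e.g. R(-0.9)=0.38350, |R|=0.38350)

Find x<0 with |R(x)|<1.
x=-0.9: |R|=0.3835
|R(-2.12)|=0.4608 |R(-0.75)|=0.4609 |R(-0.67)|=0.5043
Bisect:
  x_lo=-2.9423 |R|=1.8591  x_hi=-0.1152 |R|=0.8912
  mid=-1.52875 |R|=0.04432 →hi
  mid=-2.23553 |R|=0.59878 →hi
  mid=-2.58893 |R|=1.12972 →lo
  mid=-2.41223 |R|=0.84221 →hi
  mid=-2.50058 |R|=0.98011 →hi
  mid=-2.54475 |R|=1.05341 →lo
  mid=-2.52267 |R|=1.01639 →lo
  mid=-2.51162 |R|=0.99816 →hi
  ...
  [-2.51283,-2.51266] ⇒ x*=-2.5127
Stable set (-2.5127, 0).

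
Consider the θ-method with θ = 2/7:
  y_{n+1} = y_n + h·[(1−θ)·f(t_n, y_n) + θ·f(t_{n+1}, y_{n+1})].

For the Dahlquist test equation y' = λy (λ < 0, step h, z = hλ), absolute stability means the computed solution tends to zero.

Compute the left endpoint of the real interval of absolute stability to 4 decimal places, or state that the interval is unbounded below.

z* = -4.6667.

Test eqn y'=λy, z=hλ:
  y_{n+1} = y_n + z·[5/7·y_n + 2/7·y_{n+1}] ⇒ (1 − 2/7z)y_{n+1} = (1 + 5/7z)y_n
  R(z) = (1 + 5/7z)/(1 − 2/7z).

Find x<0 with |R(x)|<1.
x=-0.47: |R|=0.5856
R=−1: 1+5/7x = −1+2/7x ⇒ -3/7x=2 ⇒ x=2/(-3/7)=-4.6667
Confirm numerically:
  x=-4.197: |R|=0.90847 <1
  x=-4.132: |R|=0.89492 <1
  x=-3.790: |R|=0.81962 <1
  x=-2.527: |R|=0.46748 <1
  x=-5.178: |R|=1.08838 >1
  x=-4.809: |R|=1.02570 >1
  x=-4.768: |R|=1.01838 >1
Interval (-4.6667, 0).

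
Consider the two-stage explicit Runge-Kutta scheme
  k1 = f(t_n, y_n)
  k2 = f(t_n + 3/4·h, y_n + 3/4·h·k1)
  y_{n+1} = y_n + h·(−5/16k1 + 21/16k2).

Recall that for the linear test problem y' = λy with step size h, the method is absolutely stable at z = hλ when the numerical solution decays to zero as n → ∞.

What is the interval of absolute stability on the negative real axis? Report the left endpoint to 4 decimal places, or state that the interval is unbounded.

Test eqn y'=λy, z=hλ:
  k1=λy_n ⇒ h·k1=z·y_n;  k2=λ(1+3/4z)y_n ⇒ h·k2=z(1+3/4z)y_n
  y_{n+1}/y_n = 1 − 5/16z + 21/16z(1+3/4z) = 1 + z + 63/64z²
  ⇒ R(z) = 1 + z + 63/64z².

Need |R(x)|<1, x<0.
x=-1.04: |R|=1.0247
R=1: x+63/64x²=0 ⇒ x=−64/63=-1.0159; min R=1−1/(4·63/64)=0.7460>−1
Confirm numerically:
  x=-0.733: |R|=0.79589 <1
  x=-0.732: |R|=0.79545 <1
  x=-0.634: |R|=0.76168 <1
  x=-0.491: |R|=0.74631 <1
  x=-1.589: |R|=1.89647 >1
  x=-1.146: |R|=1.14680 >1
So |R|<1 on (-1.0159, 0).

(-1.0159, 0).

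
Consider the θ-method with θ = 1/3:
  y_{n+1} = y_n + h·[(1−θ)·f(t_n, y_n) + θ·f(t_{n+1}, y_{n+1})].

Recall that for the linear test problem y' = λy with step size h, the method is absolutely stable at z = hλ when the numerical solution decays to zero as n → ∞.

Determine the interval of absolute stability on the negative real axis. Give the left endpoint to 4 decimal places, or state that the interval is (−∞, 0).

(-6.0000, 0).

Set f=λy, z=hλ:
  y_{n+1} = y_n + z·[2/3·y_n + 1/3·y_{n+1}] ⇒ (1 − 1/3z)y_{n+1} = (1 + 2/3z)y_n
  so R(z) = (1 + 2/3z)/(1 − 1/3z).

Find x<0 with |R(x)|<1.
x=-0.85: |R|=0.3377
R=−1: 1+2/3x = −1+1/3x ⇒ -1/3x=2 ⇒ x=2/(-1/3)=-6.0000
Confirm numerically:
  x=-5.382: |R|=0.92627 <1
  x=-4.823: |R|=0.84955 <1
  x=-4.621: |R|=0.81905 <1
  x=-4.059: |R|=0.72503 <1
  x=-6.483: |R|=1.05093 >1
  x=-6.275: |R|=1.02965 >1
So |R|<1 on (-6.0000, 0).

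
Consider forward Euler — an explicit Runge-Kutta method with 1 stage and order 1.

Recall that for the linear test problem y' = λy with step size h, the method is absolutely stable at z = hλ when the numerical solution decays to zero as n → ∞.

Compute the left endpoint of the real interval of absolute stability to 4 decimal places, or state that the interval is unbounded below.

z* = -2.0000.

Test eqn y'=λy, z=hλ:
  order 1, 1-stage ⇒ R(z)=1+z
  (e.g. R(-0.31)=0.69000, |R|=0.69000)

Find x<0 with |R(x)|<1.
x=-0.31: |R|=0.6900
|R(-2.06)|=1.0600 |R(-1.31)|=0.3100 |R(-1.19)|=0.1900
Bisect:
  x_lo=-2.8632 |R|=1.8632  x_hi=-0.1319 |R|=0.8681
  mid=-1.49757 |R|=0.49757 →hi
  mid=-2.18041 |R|=1.18041 →lo
  mid=-1.83899 |R|=0.83899 →hi
  mid=-2.00970 |R|=1.00970 →lo
  mid=-1.92435 |R|=0.92435 →hi
  mid=-1.96703 |R|=0.96703 →hi
  mid=-1.98836 |R|=0.98836 →hi
  ...
  [-2.00003,-1.99987] ⇒ x*=-2.0000
Stable set (-2.0000, 0).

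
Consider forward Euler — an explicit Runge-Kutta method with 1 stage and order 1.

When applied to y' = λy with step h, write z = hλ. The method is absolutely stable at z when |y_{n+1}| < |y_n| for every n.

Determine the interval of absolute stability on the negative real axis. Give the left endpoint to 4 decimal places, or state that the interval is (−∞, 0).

z∈(-2.0000,0).

Set f=λy, z=hλ:
  order 1, 1-stage ⇒ R(z)=1+z
  (e.g. R(-0.76)=0.24000, |R|=0.24000)

Boundary: |R(x)|=1, x<0.
x=-0.76: |R|=0.2400
|R(-2.27)|=1.2700 |R(-1.53)|=0.5300 |R(-1.14)|=0.1400
Bisect:
  x_lo=-2.7622 |R|=1.7622  x_hi=-0.1461 |R|=0.8539
  mid=-1.45414 |R|=0.45414 →hi
  mid=-2.10815 |R|=1.10815 →lo
  mid=-1.78115 |R|=0.78115 →hi
  mid=-1.94465 |R|=0.94465 →hi
  mid=-2.02640 |R|=1.02640 →lo
  mid=-1.98553 |R|=0.98553 →hi
  mid=-2.00596 |R|=1.00596 →lo
  ...
  [-2.00006,-1.99990] ⇒ x*=-2.0000
So |R|<1 on (-2.0000, 0).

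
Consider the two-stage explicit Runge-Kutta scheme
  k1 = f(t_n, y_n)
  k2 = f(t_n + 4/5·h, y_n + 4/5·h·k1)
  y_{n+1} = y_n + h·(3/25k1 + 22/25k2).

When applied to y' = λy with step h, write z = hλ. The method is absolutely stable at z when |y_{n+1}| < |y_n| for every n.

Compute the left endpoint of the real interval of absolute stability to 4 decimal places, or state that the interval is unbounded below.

left endpoint -1.4205.

Set f=λy, z=hλ:
  k1=λy_n ⇒ h·k1=z·y_n;  k2=λ(1+4/5z)y_n ⇒ h·k2=z(1+4/5z)y_n
  y_{n+1}/y_n = 1 + 3/25z + 22/25z(1+4/5z) = 1 + z + 88/125z²
  R(z) = 1 + z + 88/125z².

Boundary: |R(x)|=1, x<0.
x=-1.19: |R|=0.8069
R=1: x+88/125x²=0 ⇒ x=−125/88=-1.4205; min R=1−1/(4·88/125)=0.6449>−1
Confirm numerically:
  x=-1.353: |R|=0.93575 <1
  x=-1.203: |R|=0.81584 <1
  x=-0.912: |R|=0.67355 <1
  x=-1.785: |R|=1.45810 >1
  x=-1.528: |R|=1.11569 >1
So |R|<1 on (-1.4205, 0).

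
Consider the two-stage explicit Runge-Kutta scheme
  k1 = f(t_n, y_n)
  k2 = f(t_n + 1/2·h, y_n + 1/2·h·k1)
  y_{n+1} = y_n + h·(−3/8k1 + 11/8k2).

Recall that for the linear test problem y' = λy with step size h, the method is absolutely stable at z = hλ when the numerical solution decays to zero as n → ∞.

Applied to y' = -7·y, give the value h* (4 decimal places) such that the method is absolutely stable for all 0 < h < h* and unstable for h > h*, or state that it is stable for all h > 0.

(-1.4545,0); λ=-7 ⇒ h* = (16/11)/7 = 0.2078.

On y'=λy, z=hλ:
  k1=λy_n ⇒ h·k1=z·y_n;  k2=λ(1+1/2z)y_n ⇒ h·k2=z(1+1/2z)y_n
  y_{n+1}/y_n = 1 − 3/8z + 11/8z(1+1/2z) = 1 + z + 11/16z²
  Hence R(z) = 1 + z + 11/16z².

Boundary: |R(x)|=1, x<0.
x=-1.73: |R|=1.3276
R=1: x+11/16x²=0 ⇒ x=−16/11=-1.4545; min R=1−1/(4·11/16)=0.6364>−1
Confirm numerically:
  x=-1.313: |R|=0.87223 <1
  x=-1.187: |R|=0.78167 <1
  x=-0.699: |R|=0.63691 <1
  x=-0.662: |R|=0.63929 <1
  x=-2.021: |R|=1.78705 >1
  x=-1.547: |R|=1.09833 >1
Interval (-1.4545, 0).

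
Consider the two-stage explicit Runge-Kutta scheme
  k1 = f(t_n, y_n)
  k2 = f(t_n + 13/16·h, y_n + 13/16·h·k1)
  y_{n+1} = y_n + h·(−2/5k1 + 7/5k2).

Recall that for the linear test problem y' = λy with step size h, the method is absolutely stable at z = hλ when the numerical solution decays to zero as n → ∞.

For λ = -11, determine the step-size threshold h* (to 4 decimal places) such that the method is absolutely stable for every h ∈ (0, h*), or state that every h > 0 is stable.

Set f=λy, z=hλ:
  k1=λy_n ⇒ h·k1=z·y_n;  k2=λ(1+13/16z)y_n ⇒ h·k2=z(1+13/16z)y_n
  y_{n+1}/y_n = 1 − 2/5z + 7/5z(1+13/16z) = 1 + z + 91/80z²
  so R(z) = 1 + z + 91/80z².

Need |R(x)|<1, x<0.
x=-1.28: |R|=1.5837
R=1: x+91/80x²=0 ⇒ x=−80/91=-0.8791; min R=1−1/(4·91/80)=0.7802>−1
Confirm numerically:
  x=-0.752: |R|=0.89126 <1
  x=-0.616: |R|=0.81563 <1
  x=-0.567: |R|=0.79869 <1
  x=-0.390: |R|=0.78301 <1
  x=-1.363: |R|=1.75021 >1
  x=-1.223: |R|=1.47839 >1
So |R|<1 on (-0.8791, 0).

(-0.8791,0); λ=-11 ⇒ h* = (80/91)/11 = 0.0799.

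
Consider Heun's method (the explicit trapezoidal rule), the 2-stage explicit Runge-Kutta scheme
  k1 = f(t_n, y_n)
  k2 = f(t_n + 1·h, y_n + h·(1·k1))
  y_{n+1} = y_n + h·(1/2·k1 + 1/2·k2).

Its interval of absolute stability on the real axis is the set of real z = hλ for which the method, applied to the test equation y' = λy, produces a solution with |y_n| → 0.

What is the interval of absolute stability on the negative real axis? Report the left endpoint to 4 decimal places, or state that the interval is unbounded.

(-2.0000, 0).

With y'=λy (z=hλ):
  order 2, 2-stage ⇒ R(z)=1+z+z^2/2
  (e.g. R(-1.14)=0.50980, |R|=0.50980)

Need |R(x)|<1, x<0.
x=-1.14: |R|=0.5098
|R(-2.17)|=1.1845 |R(-1.49)|=0.6200 |R(-0.97)|=0.5005
Bisect:
  x_lo=-2.8782 |R|=2.2638  x_hi=-0.1816 |R|=0.8349
  mid=-1.52992 |R|=0.64041 →hi
  mid=-2.20406 |R|=1.22488 →lo
  mid=-1.86699 |R|=0.87584 →hi
  mid=-2.03553 |R|=1.03616 →lo
  mid=-1.95126 |R|=0.95245 →hi
  mid=-1.99339 |R|=0.99342 →hi
  mid=-2.01446 |R|=1.01457 →lo
  ...
  [-2.00014,-1.99998] ⇒ x*=-2.0000
So |R|<1 on (-2.0000, 0).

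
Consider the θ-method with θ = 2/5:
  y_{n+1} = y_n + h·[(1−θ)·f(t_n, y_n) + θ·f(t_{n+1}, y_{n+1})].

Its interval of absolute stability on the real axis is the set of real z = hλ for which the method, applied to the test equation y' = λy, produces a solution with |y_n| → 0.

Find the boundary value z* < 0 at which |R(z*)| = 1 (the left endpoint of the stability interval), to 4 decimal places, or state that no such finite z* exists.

Set f=λy, z=hλ:
  y_{n+1} = y_n + z·[3/5·y_n + 2/5·y_{n+1}] ⇒ (1 − 2/5z)y_{n+1} = (1 + 3/5z)y_n
  ⇒ R(z) = (1 + 3/5z)/(1 − 2/5z).

Find x<0 with |R(x)|<1.
x=-1.72: |R|=0.0190
R=−1: 1+3/5x = −1+2/5x ⇒ -1/5x=2 ⇒ x=2/(-1/5)=-10.0000
Confirm numerically:
  x=-9.629: |R|=0.98471 <1
  x=-6.563: |R|=0.81038 <1
  x=-5.074: |R|=0.67481 <1
  x=-4.498: |R|=0.60689 <1
  x=-10.286: |R|=1.01118 >1
  x=-10.155: |R|=1.00612 >1
  x=-10.028: |R|=1.00112 >1
Stable set (-10.0000, 0).

z* = -10.0000.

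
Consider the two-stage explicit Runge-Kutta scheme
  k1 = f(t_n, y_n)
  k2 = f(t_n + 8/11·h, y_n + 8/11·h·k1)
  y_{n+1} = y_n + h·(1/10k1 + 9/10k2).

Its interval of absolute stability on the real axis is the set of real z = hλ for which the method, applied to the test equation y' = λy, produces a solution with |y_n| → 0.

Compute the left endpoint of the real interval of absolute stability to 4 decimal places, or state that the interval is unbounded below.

With y'=λy (z=hλ):
  k1=λy_n ⇒ h·k1=z·y_n;  k2=λ(1+8/11z)y_n ⇒ h·k2=z(1+8/11z)y_n
  y_{n+1}/y_n = 1 + 1/10z + 9/10z(1+8/11z) = 1 + z + 36/55z²
  ⇒ R(z) = 1 + z + 36/55z².

Find x<0 with |R(x)|<1.
x=-1.29: |R|=0.7992
R=1: x+36/55x²=0 ⇒ x=−55/36=-1.5278; min R=1−1/(4·36/55)=0.6181>−1
Confirm numerically:
  x=-1.440: |R|=0.91727 <1
  x=-0.995: |R|=0.65302 <1
  x=-0.652: |R|=0.62625 <1
  x=-1.987: |R|=1.59726 >1
  x=-1.741: |R|=1.24298 >1
Stable set (-1.5278, 0).

z* = -1.5278.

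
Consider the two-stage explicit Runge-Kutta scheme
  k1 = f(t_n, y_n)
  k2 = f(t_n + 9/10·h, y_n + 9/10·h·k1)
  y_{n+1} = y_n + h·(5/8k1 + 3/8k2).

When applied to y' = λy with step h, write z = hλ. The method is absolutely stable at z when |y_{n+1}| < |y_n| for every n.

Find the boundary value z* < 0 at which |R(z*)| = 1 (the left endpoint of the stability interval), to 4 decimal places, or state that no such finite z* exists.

Set f=λy, z=hλ:
  k1=λy_n ⇒ h·k1=z·y_n;  k2=λ(1+9/10z)y_n ⇒ h·k2=z(1+9/10z)y_n
  y_{n+1}/y_n = 1 + 5/8z + 3/8z(1+9/10z) = 1 + z + 27/80z²
  R(z) = 1 + z + 27/80z².

Find x<0 with |R(x)|<1.
x=-0.54: |R|=0.5584
R=1: x+27/80x²=0 ⇒ x=−80/27=-2.9630; min R=1−1/(4·27/80)=0.2593>−1
Confirm numerically:
  x=-2.821: |R|=0.86484 <1
  x=-2.433: |R|=0.56483 <1
  x=-2.248: |R|=0.45756 <1
  x=-3.532: |R|=1.67832 >1
  x=-3.142: |R|=1.18986 >1
Stable set (-2.9630, 0).

left endpoint -2.9630.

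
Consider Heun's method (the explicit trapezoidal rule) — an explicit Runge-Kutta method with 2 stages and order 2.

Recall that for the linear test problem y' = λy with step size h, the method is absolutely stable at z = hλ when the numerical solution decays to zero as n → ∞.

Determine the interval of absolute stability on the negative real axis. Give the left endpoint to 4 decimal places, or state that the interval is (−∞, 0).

(-2.0000, 0).

With y'=λy (z=hλ):
  order 2, 2-stage ⇒ R(z)=1+z+z^2/2
  (e.g. R(-1.4)=0.58000, |R|=0.58000)

Need |R(x)|<1, x<0.
x=-1.4: |R|=0.5800
|R(-2.01)|=1.0100 |R(-1.99)|=0.9900 |R(-0.76)|=0.5288
Bisect:
  x_lo=-2.3301 |R|=1.3846  x_hi=-0.2991 |R|=0.7456
  mid=-1.31460 |R|=0.54949 →hi
  mid=-1.82235 |R|=0.83813 →hi
  mid=-2.07622 |R|=1.07912 →lo
  mid=-1.94928 |R|=0.95057 →hi
  mid=-2.01275 |R|=1.01283 →lo
  mid=-1.98102 |R|=0.98120 →hi
  mid=-1.99688 |R|=0.99689 →hi
  ...
  [-2.00011,-1.99998] ⇒ x*=-2.0000
So |R|<1 on (-2.0000, 0).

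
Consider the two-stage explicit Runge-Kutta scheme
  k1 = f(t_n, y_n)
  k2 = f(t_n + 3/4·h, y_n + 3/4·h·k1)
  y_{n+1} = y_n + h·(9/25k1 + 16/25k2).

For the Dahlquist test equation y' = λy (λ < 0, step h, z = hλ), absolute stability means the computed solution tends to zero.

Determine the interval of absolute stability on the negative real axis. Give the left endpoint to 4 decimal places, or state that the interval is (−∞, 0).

Set f=λy, z=hλ:
  k1=λy_n ⇒ h·k1=z·y_n;  k2=λ(1+3/4z)y_n ⇒ h·k2=z(1+3/4z)y_n
  y_{n+1}/y_n = 1 + 9/25z + 16/25z(1+3/4z) = 1 + z + 12/25z²
  so R(z) = 1 + z + 12/25z².

Boundary: |R(x)|=1, x<0.
x=-0.74: |R|=0.5228
R=1: x+12/25x²=0 ⇒ x=−25/12=-2.0833; min R=1−1/(4·12/25)=0.4792>−1
Confirm numerically:
  x=-1.881: |R|=0.81732 <1
  x=-1.869: |R|=0.80772 <1
  x=-1.695: |R|=0.68405 <1
  x=-1.448: |R|=0.55842 <1
  x=-2.629: |R|=1.68859 >1
  x=-2.388: |R|=1.34922 >1
Stable set (-2.0833, 0).

z∈(-2.0833,0).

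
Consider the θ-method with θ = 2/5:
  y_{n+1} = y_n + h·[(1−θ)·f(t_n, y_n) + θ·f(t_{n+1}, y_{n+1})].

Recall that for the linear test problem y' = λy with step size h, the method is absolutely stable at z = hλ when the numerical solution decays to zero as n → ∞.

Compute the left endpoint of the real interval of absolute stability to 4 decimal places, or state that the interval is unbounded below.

On y'=λy, z=hλ:
  y_{n+1} = y_n + z·[3/5·y_n + 2/5·y_{n+1}] ⇒ (1 − 2/5z)y_{n+1} = (1 + 3/5z)y_n
  Hence R(z) = (1 + 3/5z)/(1 − 2/5z).

Solve |R(x)|<1 on ℝ⁻.
x=-1.41: |R|=0.0985
R=−1: 1+3/5x = −1+2/5x ⇒ -1/5x=2 ⇒ x=2/(-1/5)=-10.0000
Confirm numerically:
  x=-7.439: |R|=0.87116 <1
  x=-5.545: |R|=0.72312 <1
  x=-4.474: |R|=0.60381 <1
  x=-10.378: |R|=1.01468 >1
  x=-10.290: |R|=1.01134 >1
  x=-10.146: |R|=1.00577 >1
So |R|<1 on (-10.0000, 0).

left endpoint -10.0000.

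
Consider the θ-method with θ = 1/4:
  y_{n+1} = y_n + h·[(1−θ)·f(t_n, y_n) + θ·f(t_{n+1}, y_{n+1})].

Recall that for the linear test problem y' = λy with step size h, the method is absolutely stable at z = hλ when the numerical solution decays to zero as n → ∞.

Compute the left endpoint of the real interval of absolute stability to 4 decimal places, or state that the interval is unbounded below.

z* = -4.0000.

On y'=λy, z=hλ:
  y_{n+1} = y_n + z·[3/4·y_n + 1/4·y_{n+1}] ⇒ (1 − 1/4z)y_{n+1} = (1 + 3/4z)y_n
  ⇒ R(z) = (1 + 3/4z)/(1 − 1/4z).

Find x<0 with |R(x)|<1.
x=-1.72: |R|=0.2028
R=−1: 1+3/4x = −1+1/4x ⇒ -1/2x=2 ⇒ x=2/(-1/2)=-4.0000
Confirm numerically:
  x=-3.826: |R|=0.95553 <1
  x=-2.271: |R|=0.44857 <1
  x=-1.986: |R|=0.32710 <1
  x=-1.836: |R|=0.25840 <1
  x=-4.511: |R|=1.12008 >1
  x=-4.107: |R|=1.02640 >1
Interval (-4.0000, 0).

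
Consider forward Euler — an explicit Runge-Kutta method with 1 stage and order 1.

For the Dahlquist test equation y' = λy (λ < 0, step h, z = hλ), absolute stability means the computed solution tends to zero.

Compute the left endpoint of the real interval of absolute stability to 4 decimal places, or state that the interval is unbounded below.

With y'=λy (z=hλ):
  order 1, 1-stage ⇒ R(z)=1+z
  (e.g. R(-1.05)=-0.05000, |R|=0.05000)

Find x<0 with |R(x)|<1.
x=-1.05: |R|=0.0500
|R(-2.23)|=1.2300 |R(-2.19)|=1.1900 |R(-1.85)|=0.8500
Bisect:
  x_lo=-2.5661 |R|=1.5661  x_hi=-0.1936 |R|=0.8064
  mid=-1.37987 |R|=0.37987 →hi
  mid=-1.97300 |R|=0.97300 →hi
  mid=-2.26957 |R|=1.26957 →lo
  mid=-2.12128 |R|=1.12128 →lo
  mid=-2.04714 |R|=1.04714 →lo
  mid=-2.01007 |R|=1.01007 →lo
  mid=-1.99154 |R|=0.99154 →hi
  mid=-2.00081 |R|=1.00081 →lo
  mid=-1.99617 |R|=0.99617 →hi
  ...
  [-2.00008,-1.99994] ⇒ x*=-2.0000
Interval (-2.0000, 0).

z* = -2.0000.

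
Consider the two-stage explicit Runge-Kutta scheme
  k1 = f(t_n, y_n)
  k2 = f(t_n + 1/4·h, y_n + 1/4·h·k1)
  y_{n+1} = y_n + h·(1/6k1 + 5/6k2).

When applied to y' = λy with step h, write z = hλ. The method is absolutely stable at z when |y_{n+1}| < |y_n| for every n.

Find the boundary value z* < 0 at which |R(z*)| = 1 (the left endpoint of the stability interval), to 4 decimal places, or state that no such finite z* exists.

z* = -4.8000.

On y'=λy, z=hλ:
  k1=λy_n ⇒ h·k1=z·y_n;  k2=λ(1+1/4z)y_n ⇒ h·k2=z(1+1/4z)y_n
  y_{n+1}/y_n = 1 + 1/6z + 5/6z(1+1/4z) = 1 + z + 5/24z²
  Hence R(z) = 1 + z + 5/24z².

Need |R(x)|<1, x<0.
x=-1.08: |R|=0.1630
R=1: x+5/24x²=0 ⇒ x=−24/5=-4.8000; min R=1−1/(4·5/24)=-0.2000>−1
Confirm numerically:
  x=-4.552: |R|=0.76481 <1
  x=-3.067: |R|=0.10731 <1
  x=-2.952: |R|=0.13652 <1
  x=-2.721: |R|=0.17853 <1
  x=-5.385: |R|=1.65630 >1
  x=-5.280: |R|=1.52800 >1
  x=-5.008: |R|=1.21701 >1
Stable set (-4.8000, 0).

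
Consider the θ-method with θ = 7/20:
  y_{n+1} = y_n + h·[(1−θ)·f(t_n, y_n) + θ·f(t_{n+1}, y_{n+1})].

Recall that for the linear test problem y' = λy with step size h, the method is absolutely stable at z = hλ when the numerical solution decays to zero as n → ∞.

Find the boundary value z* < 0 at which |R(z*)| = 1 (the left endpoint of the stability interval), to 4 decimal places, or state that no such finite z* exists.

On y'=λy, z=hλ:
  y_{n+1} = y_n + z·[13/20·y_n + 7/20·y_{n+1}] ⇒ (1 − 7/20z)y_{n+1} = (1 + 13/20z)y_n
  ⇒ R(z) = (1 + 13/20z)/(1 − 7/20z).

Solve |R(x)|<1 on ℝ⁻.
x=-1.58: |R|=0.0174
R=−1: 1+13/20x = −1+7/20x ⇒ -3/10x=2 ⇒ x=2/(-3/10)=-6.6667
Confirm numerically:
  x=-5.360: |R|=0.86370 <1
  x=-4.207: |R|=0.70155 <1
  x=-3.649: |R|=0.60244 <1
  x=-2.973: |R|=0.45696 <1
  x=-7.238: |R|=1.04851 >1
  x=-6.717: |R|=1.00451 >1
Stable set (-6.6667, 0).

z* = -6.6667.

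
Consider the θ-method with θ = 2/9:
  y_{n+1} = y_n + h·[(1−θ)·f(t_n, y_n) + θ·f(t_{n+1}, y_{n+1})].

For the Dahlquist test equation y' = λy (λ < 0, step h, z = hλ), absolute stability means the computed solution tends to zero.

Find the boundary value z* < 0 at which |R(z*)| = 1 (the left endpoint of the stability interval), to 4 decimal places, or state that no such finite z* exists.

Test eqn y'=λy, z=hλ:
  y_{n+1} = y_n + z·[7/9·y_n + 2/9·y_{n+1}] ⇒ (1 − 2/9z)y_{n+1} = (1 + 7/9z)y_n
  R(z) = (1 + 7/9z)/(1 − 2/9z).

Boundary: |R(x)|=1, x<0.
x=-0.64: |R|=0.4397
R=−1: 1+7/9x = −1+2/9x ⇒ -5/9x=2 ⇒ x=2/(-5/9)=-3.6000
Confirm numerically:
  x=-3.255: |R|=0.88878 <1
  x=-1.731: |R|=0.25012 <1
  x=-1.547: |R|=0.15123 <1
  x=-3.726: |R|=1.03829 >1
  x=-3.625: |R|=1.00769 >1
So |R|<1 on (-3.6000, 0).

left endpoint -3.6000.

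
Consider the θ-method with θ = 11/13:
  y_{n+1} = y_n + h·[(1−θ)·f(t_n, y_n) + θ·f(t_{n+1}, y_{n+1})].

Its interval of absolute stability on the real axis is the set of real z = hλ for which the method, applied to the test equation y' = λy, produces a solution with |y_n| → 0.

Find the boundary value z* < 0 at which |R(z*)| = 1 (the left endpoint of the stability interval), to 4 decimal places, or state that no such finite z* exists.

Set f=λy, z=hλ:
  y_{n+1} = y_n + z·[2/13·y_n + 11/13·y_{n+1}] ⇒ (1 − 11/13z)y_{n+1} = (1 + 2/13z)y_n
  Hence R(z) = (1 + 2/13z)/(1 − 11/13z).

Solve |R(x)|<1 on ℝ⁻.
x=-1.29: |R|=0.3832
x=-2: |R|=0.2571
x=-10: |R|=0.0569
x=-100: |R|=0.1680
θ=11/13≥1/2 ⇒ |1+2/13x|<|1−11/13x| ∀x<0 ⇒ unbounded interval.

unbounded; (−∞, 0).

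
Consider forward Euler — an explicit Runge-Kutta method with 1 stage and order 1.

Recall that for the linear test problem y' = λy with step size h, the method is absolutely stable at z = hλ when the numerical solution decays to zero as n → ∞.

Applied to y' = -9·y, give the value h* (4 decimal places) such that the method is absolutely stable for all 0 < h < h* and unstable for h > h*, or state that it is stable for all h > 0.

(-2.0000,0); λ=-9 ⇒ h* = 0.2222.

With y'=λy (z=hλ):
  order 1, 1-stage ⇒ R(z)=1+z
  (e.g. R(-1.14)=-0.14000, |R|=0.14000)

Need |R(x)|<1, x<0.
x=-1.14: |R|=0.1400
|R(-2.4)|=1.4000 |R(-1.64)|=0.6400 |R(-1.6)|=0.6000
Bisect:
  x_lo=-2.3017 |R|=1.3017  x_hi=-0.0655 |R|=0.9345
  mid=-1.18361 |R|=0.18361 →hi
  mid=-1.74264 |R|=0.74264 →hi
  mid=-2.02216 |R|=1.02216 →lo
  mid=-1.88240 |R|=0.88240 →hi
  mid=-1.95228 |R|=0.95228 →hi
  mid=-1.98722 |R|=0.98722 →hi
  mid=-2.00469 |R|=1.00469 →lo
  mid=-1.99596 |R|=0.99596 →hi
  ...
  [-2.00005,-1.99991] ⇒ x*=-2.0000
Stable set (-2.0000, 0).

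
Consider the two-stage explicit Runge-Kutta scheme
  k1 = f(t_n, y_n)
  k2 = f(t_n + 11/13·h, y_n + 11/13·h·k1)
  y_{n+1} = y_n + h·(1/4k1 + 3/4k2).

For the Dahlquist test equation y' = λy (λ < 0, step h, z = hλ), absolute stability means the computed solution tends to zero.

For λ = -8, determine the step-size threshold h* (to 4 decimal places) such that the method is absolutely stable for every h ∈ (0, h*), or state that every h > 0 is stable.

(-1.5758,0); λ=-8 ⇒ h* = (52/33)/8 = 0.1970.

With y'=λy (z=hλ):
  k1=λy_n ⇒ h·k1=z·y_n;  k2=λ(1+11/13z)y_n ⇒ h·k2=z(1+11/13z)y_n
  y_{n+1}/y_n = 1 + 1/4z + 3/4z(1+11/13z) = 1 + z + 33/52z²
  Hence R(z) = 1 + z + 33/52z².

Boundary: |R(x)|=1, x<0.
x=-0.49: |R|=0.6624
R=1: x+33/52x²=0 ⇒ x=−52/33=-1.5758; min R=1−1/(4·33/52)=0.6061>−1
Confirm numerically:
  x=-1.478: |R|=0.90831 <1
  x=-1.153: |R|=0.69066 <1
  x=-0.876: |R|=0.61099 <1
  x=-1.741: |R|=1.18257 >1
  x=-1.631: |R|=1.05718 >1
Interval (-1.5758, 0).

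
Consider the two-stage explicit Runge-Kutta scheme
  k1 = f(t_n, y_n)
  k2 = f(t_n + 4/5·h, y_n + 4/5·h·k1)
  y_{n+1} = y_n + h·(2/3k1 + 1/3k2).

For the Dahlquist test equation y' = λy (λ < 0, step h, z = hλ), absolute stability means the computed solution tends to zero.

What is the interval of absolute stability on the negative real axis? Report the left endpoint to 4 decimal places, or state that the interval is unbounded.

Test eqn y'=λy, z=hλ:
  k1=λy_n ⇒ h·k1=z·y_n;  k2=λ(1+4/5z)y_n ⇒ h·k2=z(1+4/5z)y_n
  y_{n+1}/y_n = 1 + 2/3z + 1/3z(1+4/5z) = 1 + z + 4/15z²
  Hence R(z) = 1 + z + 4/15z².

Solve |R(x)|<1 on ℝ⁻.
x=-0.9: |R|=0.3160
R=1: x+4/15x²=0 ⇒ x=−15/4=-3.7500; min R=1−1/(4·4/15)=0.0625>−1
Confirm numerically:
  x=-2.977: |R|=0.38634 <1
  x=-2.817: |R|=0.29913 <1
  x=-1.667: |R|=0.07404 <1
  x=-3.939: |R|=1.19853 >1
  x=-3.887: |R|=1.14201 >1
So |R|<1 on (-3.7500, 0).

z∈(-3.7500,0).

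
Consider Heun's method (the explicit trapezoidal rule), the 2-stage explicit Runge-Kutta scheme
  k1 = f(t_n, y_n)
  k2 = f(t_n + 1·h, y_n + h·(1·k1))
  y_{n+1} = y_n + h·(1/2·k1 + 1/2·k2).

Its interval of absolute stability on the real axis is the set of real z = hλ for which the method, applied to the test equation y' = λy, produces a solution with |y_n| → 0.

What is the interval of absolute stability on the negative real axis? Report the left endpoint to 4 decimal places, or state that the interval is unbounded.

(-2.0000, 0).

Test eqn y'=λy, z=hλ:
  order 2, 2-stage ⇒ R(z)=1+z+z^2/2
  (e.g. R(-1.17)=0.51445, |R|=0.51445)

Solve |R(x)|<1 on ℝ⁻.
x=-1.17: |R|=0.5144
|R(-2.18)|=1.1962 |R(-1.82)|=0.8362 |R(-0.6)|=0.5800
Bisect:
  x_lo=-2.3885 |R|=1.4640  x_hi=-0.2402 |R|=0.7887
  mid=-1.31436 |R|=0.54941 →hi
  mid=-1.85145 |R|=0.86248 →hi
  mid=-2.11999 |R|=1.12719 →lo
  mid=-1.98572 |R|=0.98582 →hi
  mid=-2.05285 |R|=1.05425 →lo
  mid=-2.01929 |R|=1.01947 →lo
  mid=-2.00250 |R|=1.00251 →lo
  ...
  [-2.00001,-1.99988] ⇒ x*=-2.0000
So |R|<1 on (-2.0000, 0).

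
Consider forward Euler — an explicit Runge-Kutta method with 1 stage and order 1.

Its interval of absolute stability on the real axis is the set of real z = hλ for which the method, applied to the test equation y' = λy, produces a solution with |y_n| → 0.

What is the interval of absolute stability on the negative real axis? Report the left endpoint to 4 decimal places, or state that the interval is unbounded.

(-2.0000, 0).

Set f=λy, z=hλ:
  order 1, 1-stage ⇒ R(z)=1+z
  (e.g. R(-1.5)=-0.50000, |R|=0.50000)

Find x<0 with |R(x)|<1.
x=-1.5: |R|=0.5000
|R(-2.32)|=1.3200 |R(-1.86)|=0.8600 |R(-1.52)|=0.5200
Bisect:
  x_lo=-2.7310 |R|=1.7310  x_hi=-0.0920 |R|=0.9080
  mid=-1.41149 |R|=0.41149 →hi
  mid=-2.07124 |R|=1.07124 →lo
  mid=-1.74136 |R|=0.74136 →hi
  mid=-1.90630 |R|=0.90630 →hi
  mid=-1.98877 |R|=0.98877 →hi
  mid=-2.03000 |R|=1.03000 →lo
  mid=-2.00938 |R|=1.00938 →lo
  mid=-1.99908 |R|=0.99908 →hi
  mid=-2.00423 |R|=1.00423 →lo
  mid=-2.00165 |R|=1.00165 →lo
  ...
  [-2.00004,-1.99988] ⇒ x*=-2.0000
Stable set (-2.0000, 0).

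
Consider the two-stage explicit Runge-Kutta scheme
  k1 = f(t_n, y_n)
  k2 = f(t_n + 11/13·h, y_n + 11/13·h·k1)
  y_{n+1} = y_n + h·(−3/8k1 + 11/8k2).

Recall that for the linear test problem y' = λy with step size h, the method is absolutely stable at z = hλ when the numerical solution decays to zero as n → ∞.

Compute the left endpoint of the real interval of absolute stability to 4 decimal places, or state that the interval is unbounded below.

Test eqn y'=λy, z=hλ:
  k1=λy_n ⇒ h·k1=z·y_n;  k2=λ(1+11/13z)y_n ⇒ h·k2=z(1+11/13z)y_n
  y_{n+1}/y_n = 1 − 3/8z + 11/8z(1+11/13z) = 1 + z + 121/104z²
  so R(z) = 1 + z + 121/104z².

Boundary: |R(x)|=1, x<0.
x=-0.56: |R|=0.8049
R=1: x+121/104x²=0 ⇒ x=−104/121=-0.8595; min R=1−1/(4·121/104)=0.7851>−1
Confirm numerically:
  x=-0.830: |R|=0.97151 <1
  x=-0.614: |R|=0.82462 <1
  x=-0.446: |R|=0.78543 <1
  x=-1.420: |R|=1.92600 >1
  x=-1.304: |R|=1.67437 >1
  x=-1.031: |R|=1.20571 >1
So |R|<1 on (-0.8595, 0).

left endpoint -0.8595.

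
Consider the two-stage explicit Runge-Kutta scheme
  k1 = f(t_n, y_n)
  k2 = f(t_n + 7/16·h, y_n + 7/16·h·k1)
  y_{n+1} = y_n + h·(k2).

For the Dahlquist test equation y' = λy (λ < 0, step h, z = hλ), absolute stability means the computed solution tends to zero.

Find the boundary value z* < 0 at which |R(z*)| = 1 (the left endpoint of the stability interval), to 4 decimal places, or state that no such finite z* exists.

Set f=λy, z=hλ:
  k1=λy_n ⇒ h·k1=z·y_n;  k2=λ(1+7/16z)y_n ⇒ h·k2=z(1+7/16z)y_n
  y_{n+1}/y_n = 1 + z(1+7/16z) = 1 + z + 7/16z²
  ⇒ R(z) = 1 + z + 7/16z².

Solve |R(x)|<1 on ℝ⁻.
x=-0.33: |R|=0.7176
R=1: x+7/16x²=0 ⇒ x=−16/7=-2.2857; min R=1−1/(4·7/16)=0.4286>−1
Confirm numerically:
  x=-2.210: |R|=0.92679 <1
  x=-2.035: |R|=0.77679 <1
  x=-1.804: |R|=0.61981 <1
  x=-2.674: |R|=1.45425 >1
  x=-2.375: |R|=1.09277 >1
  x=-2.306: |R|=1.02047 >1
Interval (-2.2857, 0).

left endpoint -2.2857.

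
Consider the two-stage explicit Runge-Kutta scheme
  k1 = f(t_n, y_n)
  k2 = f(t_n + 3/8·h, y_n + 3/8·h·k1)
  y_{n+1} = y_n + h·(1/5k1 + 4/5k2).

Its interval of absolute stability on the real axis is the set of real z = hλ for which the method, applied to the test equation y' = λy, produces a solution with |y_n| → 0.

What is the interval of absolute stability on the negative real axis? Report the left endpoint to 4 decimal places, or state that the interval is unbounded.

(-3.3333, 0).

Set f=λy, z=hλ:
  k1=λy_n ⇒ h·k1=z·y_n;  k2=λ(1+3/8z)y_n ⇒ h·k2=z(1+3/8z)y_n
  y_{n+1}/y_n = 1 + 1/5z + 4/5z(1+3/8z) = 1 + z + 3/10z²
  so R(z) = 1 + z + 3/10z².

Solve |R(x)|<1 on ℝ⁻.
x=-0.85: |R|=0.3668
R=1: x+3/10x²=0 ⇒ x=−10/3=-3.3333; min R=1−1/(4·3/10)=0.1667>−1
Confirm numerically:
  x=-2.504: |R|=0.37700 <1
  x=-2.418: |R|=0.33602 <1
  x=-2.386: |R|=0.32190 <1
  x=-1.805: |R|=0.17241 <1
  x=-3.884: |R|=1.64164 >1
  x=-3.692: |R|=1.39726 >1
  x=-3.579: |R|=1.26377 >1
So |R|<1 on (-3.3333, 0).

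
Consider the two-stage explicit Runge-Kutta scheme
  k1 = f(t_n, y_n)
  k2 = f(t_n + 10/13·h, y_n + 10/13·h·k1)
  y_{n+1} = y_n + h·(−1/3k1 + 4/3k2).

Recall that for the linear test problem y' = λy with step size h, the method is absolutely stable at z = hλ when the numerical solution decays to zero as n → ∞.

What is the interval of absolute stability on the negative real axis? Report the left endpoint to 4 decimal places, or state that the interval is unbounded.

Set f=λy, z=hλ:
  k1=λy_n ⇒ h·k1=z·y_n;  k2=λ(1+10/13z)y_n ⇒ h·k2=z(1+10/13z)y_n
  y_{n+1}/y_n = 1 − 1/3z + 4/3z(1+10/13z) = 1 + z + 40/39z²
  so R(z) = 1 + z + 40/39z².

Find x<0 with |R(x)|<1.
x=-1.75: |R|=2.3910
R=1: x+40/39x²=0 ⇒ x=−39/40=-0.9750; min R=1−1/(4·40/39)=0.7562>−1
Confirm numerically:
  x=-0.759: |R|=0.83185 <1
  x=-0.678: |R|=0.79347 <1
  x=-0.561: |R|=0.76179 <1
  x=-0.471: |R|=0.75653 <1
  x=-1.538: |R|=1.88810 >1
  x=-1.515: |R|=1.83908 >1
  x=-1.369: |R|=1.55322 >1
Stable set (-0.9750, 0).

z∈(-0.9750,0).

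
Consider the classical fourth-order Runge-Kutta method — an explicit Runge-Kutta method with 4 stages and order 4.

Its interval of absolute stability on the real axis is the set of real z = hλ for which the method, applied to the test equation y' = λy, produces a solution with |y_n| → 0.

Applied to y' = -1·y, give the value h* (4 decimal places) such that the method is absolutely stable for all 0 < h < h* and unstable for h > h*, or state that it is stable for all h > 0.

Set f=λy, z=hλ:
  order 4, 4-stage ⇒ R(z)=1+z+z^2/2+z^3/6+z^4/24
  (e.g. R(-0.55)=0.57733, |R|=0.57733)

Boundary: |R(x)|=1, x<0.
x=-0.55: |R|=0.5773
|R(-2.61)|=0.7663 |R(-2.04)|=0.3475 |R(-1.45)|=0.2773
Bisect:
  x_lo=-3.4922 |R|=2.7046  x_hi=-0.1767 |R|=0.8380
  mid=-1.83447 |R|=0.29113 →hi
  mid=-2.66336 |R|=0.83119 →hi
  mid=-3.07780 |R|=1.53833 →lo
  mid=-2.87058 |R|=1.13638 →lo
  mid=-2.76697 |R|=0.97272 →hi
  mid=-2.81877 |R|=1.05166 →lo
  mid=-2.79287 |R|=1.01148 →lo
  mid=-2.77992 |R|=0.99193 →hi
  mid=-2.78639 |R|=1.00166 →lo
  mid=-2.78316 |R|=0.99678 →hi
  ...
  [-2.78538,-2.78518] ⇒ x*=-2.7853
So |R|<1 on (-2.7853, 0).

(-2.7853,0); λ=-1 ⇒ h* = 2.7853.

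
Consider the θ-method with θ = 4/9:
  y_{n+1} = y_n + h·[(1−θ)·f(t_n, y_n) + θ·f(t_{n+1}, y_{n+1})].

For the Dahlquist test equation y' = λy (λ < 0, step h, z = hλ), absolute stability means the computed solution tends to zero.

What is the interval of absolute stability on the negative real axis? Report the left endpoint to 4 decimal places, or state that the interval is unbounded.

(-18.0000, 0).

With y'=λy (z=hλ):
  y_{n+1} = y_n + z·[5/9·y_n + 4/9·y_{n+1}] ⇒ (1 − 4/9z)y_{n+1} = (1 + 5/9z)y_n
  so R(z) = (1 + 5/9z)/(1 − 4/9z).

Boundary: |R(x)|=1, x<0.
x=-1.54: |R|=0.0858
R=−1: 1+5/9x = −1+4/9x ⇒ -1/9x=2 ⇒ x=2/(-1/9)=-18.0000
Confirm numerically:
  x=-13.635: |R|=0.93130 <1
  x=-12.540: |R|=0.90771 <1
  x=-11.382: |R|=0.87863 <1
  x=-8.948: |R|=0.79791 <1
  x=-18.523: |R|=1.00629 >1
  x=-18.423: |R|=1.00512 >1
  x=-18.309: |R|=1.00376 >1
So |R|<1 on (-18.0000, 0).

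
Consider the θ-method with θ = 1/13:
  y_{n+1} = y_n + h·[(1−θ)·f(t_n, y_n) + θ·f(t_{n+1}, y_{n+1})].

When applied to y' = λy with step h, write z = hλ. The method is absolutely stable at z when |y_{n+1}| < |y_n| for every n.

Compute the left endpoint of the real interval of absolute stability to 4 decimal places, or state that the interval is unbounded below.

Test eqn y'=λy, z=hλ:
  y_{n+1} = y_n + z·[12/13·y_n + 1/13·y_{n+1}] ⇒ (1 − 1/13z)y_{n+1} = (1 + 12/13z)y_n
  so R(z) = (1 + 12/13z)/(1 − 1/13z).

Solve |R(x)|<1 on ℝ⁻.
x=-1.69: |R|=0.4956
R=−1: 1+12/13x = −1+1/13x ⇒ -11/13x=2 ⇒ x=2/(-11/13)=-2.3636
Confirm numerically:
  x=-2.015: |R|=0.74459 <1
  x=-1.701: |R|=0.50418 <1
  x=-1.682: |R|=0.48931 <1
  x=-1.317: |R|=0.19585 <1
  x=-2.951: |R|=1.40505 >1
  x=-2.943: |R|=1.39974 >1
  x=-2.672: |R|=1.21644 >1
Interval (-2.3636, 0).

z* = -2.3636.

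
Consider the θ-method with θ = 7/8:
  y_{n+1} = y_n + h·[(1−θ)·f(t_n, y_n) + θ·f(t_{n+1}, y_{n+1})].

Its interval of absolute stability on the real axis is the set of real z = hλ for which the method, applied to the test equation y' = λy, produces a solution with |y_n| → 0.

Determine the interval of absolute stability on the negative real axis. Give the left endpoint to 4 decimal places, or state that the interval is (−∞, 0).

On y'=λy, z=hλ:
  y_{n+1} = y_n + z·[1/8·y_n + 7/8·y_{n+1}] ⇒ (1 − 7/8z)y_{n+1} = (1 + 1/8z)y_n
  ⇒ R(z) = (1 + 1/8z)/(1 − 7/8z).

Need |R(x)|<1, x<0.
x=-1.13: |R|=0.4318
x=-2: |R|=0.2727
x=-10: |R|=0.0256
x=-100: |R|=0.1299
θ=7/8≥1/2 ⇒ |1+1/8x|<|1−7/8x| ∀x<0 ⇒ interval (−∞,0).

interval (−∞, 0).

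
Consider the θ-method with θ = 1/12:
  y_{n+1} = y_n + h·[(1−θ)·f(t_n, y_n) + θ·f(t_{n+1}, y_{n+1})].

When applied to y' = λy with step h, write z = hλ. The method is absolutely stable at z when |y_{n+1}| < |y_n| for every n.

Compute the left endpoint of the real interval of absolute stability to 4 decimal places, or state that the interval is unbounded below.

left endpoint -2.4000.

On y'=λy, z=hλ:
  y_{n+1} = y_n + z·[11/12·y_n + 1/12·y_{n+1}] ⇒ (1 − 1/12z)y_{n+1} = (1 + 11/12z)y_n
  so R(z) = (1 + 11/12z)/(1 − 1/12z).

Find x<0 with |R(x)|<1.
x=-1.59: |R|=0.4040
R=−1: 1+11/12x = −1+1/12x ⇒ -5/6x=2 ⇒ x=2/(-5/6)=-2.4000
Confirm numerically:
  x=-2.379: |R|=0.98540 <1
  x=-1.926: |R|=0.65963 <1
  x=-1.478: |R|=0.31592 <1
  x=-1.459: |R|=0.30084 <1
  x=-2.877: |R|=1.32063 >1
  x=-2.842: |R|=1.29780 >1
  x=-2.583: |R|=1.12549 >1
So |R|<1 on (-2.4000, 0).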